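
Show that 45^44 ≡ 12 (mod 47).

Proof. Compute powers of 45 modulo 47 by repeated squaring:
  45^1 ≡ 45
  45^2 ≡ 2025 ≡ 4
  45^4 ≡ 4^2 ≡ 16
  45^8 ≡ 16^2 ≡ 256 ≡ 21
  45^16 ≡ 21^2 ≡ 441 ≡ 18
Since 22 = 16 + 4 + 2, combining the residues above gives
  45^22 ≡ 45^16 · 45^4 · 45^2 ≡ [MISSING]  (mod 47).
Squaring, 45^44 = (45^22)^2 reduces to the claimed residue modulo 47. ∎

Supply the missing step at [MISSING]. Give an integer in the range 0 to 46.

Multiply the listed residues: 18 · 16 · 4 = 288 → 1152.
Reducing modulo 47: 1152 = 24·47 + 24, so 45^22 ≡ 24.

24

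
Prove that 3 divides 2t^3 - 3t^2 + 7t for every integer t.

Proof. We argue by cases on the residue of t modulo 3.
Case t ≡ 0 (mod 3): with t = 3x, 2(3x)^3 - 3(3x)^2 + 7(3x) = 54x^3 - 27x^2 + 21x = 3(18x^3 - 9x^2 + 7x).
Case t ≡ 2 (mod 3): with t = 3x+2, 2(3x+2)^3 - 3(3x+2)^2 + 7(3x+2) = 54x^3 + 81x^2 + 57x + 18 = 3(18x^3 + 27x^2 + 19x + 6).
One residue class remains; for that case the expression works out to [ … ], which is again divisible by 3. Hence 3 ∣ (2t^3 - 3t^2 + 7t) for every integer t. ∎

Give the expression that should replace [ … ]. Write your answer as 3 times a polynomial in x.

3(18x^3 + 9x^2 + 7x + 2)

Only t ≡ 1 (mod 3) is unaccounted for. Put t = 3x+1:
2(3x+1)^3 - 3(3x+1)^2 + 7(3x+1) expands to 54x^3 + 27x^2 + 21x + 6,
and factoring out 3 leaves 3(18x^3 + 9x^2 + 7x + 2).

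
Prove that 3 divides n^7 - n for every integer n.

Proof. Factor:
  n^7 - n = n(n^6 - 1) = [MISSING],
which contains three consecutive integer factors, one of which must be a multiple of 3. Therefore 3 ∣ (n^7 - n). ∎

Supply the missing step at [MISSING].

(n - 1)n(n + 1)(n^4 + n^2 + 1)

n^6 - 1 = (n^2 - 1)(n^4 + n^2 + 1), and n^2 - 1 = (n-1)(n+1).
So n(n^6 - 1) = (n - 1)n(n + 1)(n^4 + n^2 + 1).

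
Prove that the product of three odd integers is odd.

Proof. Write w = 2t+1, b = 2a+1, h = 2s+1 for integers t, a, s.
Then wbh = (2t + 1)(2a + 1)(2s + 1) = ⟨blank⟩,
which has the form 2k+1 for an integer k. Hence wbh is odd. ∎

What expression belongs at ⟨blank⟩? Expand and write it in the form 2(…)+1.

2(4ast + 2as + 2at + a + 2st + s + t) + 1

Expanding: (2t + 1)(2a + 1)(2s + 1) = 8ast + 4as + 4at + 2a + 4st + 2s + 2t + 1.
Every term except the constant is even, so this is 2(4ast + 2as + 2at + a + 2st + s + t) + 1,
and 4ast + 2as + 2at + a + 2st + s + t ∈ ℤ gives the required form.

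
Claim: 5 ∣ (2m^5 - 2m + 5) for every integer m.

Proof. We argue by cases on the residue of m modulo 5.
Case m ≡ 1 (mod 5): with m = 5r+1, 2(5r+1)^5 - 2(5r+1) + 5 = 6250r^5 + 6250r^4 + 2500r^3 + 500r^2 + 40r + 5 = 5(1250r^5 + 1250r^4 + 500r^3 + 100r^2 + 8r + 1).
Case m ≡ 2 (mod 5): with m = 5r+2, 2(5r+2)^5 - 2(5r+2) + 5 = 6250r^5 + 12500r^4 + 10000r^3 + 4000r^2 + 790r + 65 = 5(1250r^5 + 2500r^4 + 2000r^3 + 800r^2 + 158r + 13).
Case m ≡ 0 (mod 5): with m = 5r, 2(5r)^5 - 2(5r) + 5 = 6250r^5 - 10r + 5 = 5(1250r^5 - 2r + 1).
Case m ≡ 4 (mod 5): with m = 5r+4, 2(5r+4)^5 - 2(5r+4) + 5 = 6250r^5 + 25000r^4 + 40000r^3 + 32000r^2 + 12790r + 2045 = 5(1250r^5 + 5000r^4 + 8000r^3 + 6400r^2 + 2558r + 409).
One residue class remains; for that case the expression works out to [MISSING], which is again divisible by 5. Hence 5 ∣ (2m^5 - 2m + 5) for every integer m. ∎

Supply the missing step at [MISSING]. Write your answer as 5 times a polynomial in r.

Only m ≡ 3 (mod 5) is unaccounted for. Put m = 5r+3:
2(5r+3)^5 - 2(5r+3) + 5 expands to 6250r^5 + 18750r^4 + 22500r^3 + 13500r^2 + 4040r + 485,
and factoring out 5 leaves 5(1250r^5 + 3750r^4 + 4500r^3 + 2700r^2 + 808r + 97).

5(1250r^5 + 3750r^4 + 4500r^3 + 2700r^2 + 808r + 97)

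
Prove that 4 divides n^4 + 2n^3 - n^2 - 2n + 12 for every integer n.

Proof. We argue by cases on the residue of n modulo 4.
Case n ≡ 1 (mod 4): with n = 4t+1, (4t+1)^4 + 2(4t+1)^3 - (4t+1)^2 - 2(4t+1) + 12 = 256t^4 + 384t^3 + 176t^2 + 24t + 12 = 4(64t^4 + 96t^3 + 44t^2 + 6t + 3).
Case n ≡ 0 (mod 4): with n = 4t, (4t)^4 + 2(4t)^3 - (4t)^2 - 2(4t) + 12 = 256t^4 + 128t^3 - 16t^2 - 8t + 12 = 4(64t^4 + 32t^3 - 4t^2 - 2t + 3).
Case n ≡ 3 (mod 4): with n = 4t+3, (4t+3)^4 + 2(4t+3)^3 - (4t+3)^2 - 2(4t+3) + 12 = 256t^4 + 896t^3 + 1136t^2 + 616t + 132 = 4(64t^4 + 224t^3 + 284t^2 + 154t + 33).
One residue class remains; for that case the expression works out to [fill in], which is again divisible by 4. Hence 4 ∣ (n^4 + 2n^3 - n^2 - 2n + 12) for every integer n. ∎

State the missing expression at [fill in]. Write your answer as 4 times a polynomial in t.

Only n ≡ 2 (mod 4) is unaccounted for. Put n = 4t+2:
(4t+2)^4 + 2(4t+2)^3 - (4t+2)^2 - 2(4t+2) + 12 expands to 256t^4 + 640t^3 + 560t^2 + 200t + 36,
and factoring out 4 leaves 4(64t^4 + 160t^3 + 140t^2 + 50t + 9).

4(64t^4 + 160t^3 + 140t^2 + 50t + 9)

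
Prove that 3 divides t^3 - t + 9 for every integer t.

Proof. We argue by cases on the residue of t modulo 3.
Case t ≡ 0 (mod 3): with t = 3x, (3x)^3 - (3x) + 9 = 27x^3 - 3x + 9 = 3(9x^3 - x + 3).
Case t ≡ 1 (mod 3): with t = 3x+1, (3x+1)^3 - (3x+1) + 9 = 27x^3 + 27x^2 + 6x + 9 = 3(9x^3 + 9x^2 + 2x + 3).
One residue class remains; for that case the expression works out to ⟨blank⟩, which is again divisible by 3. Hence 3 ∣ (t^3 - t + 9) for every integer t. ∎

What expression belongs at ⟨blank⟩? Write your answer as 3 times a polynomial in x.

3(9x^3 + 18x^2 + 11x + 5)

The residues treated are {0, 1}, so the missing case is t ≡ 2 (mod 3); write t = 3x+2.
Then (3x+2)^3 - (3x+2) + 9 = 27x^3 + 54x^2 + 33x + 15 = 3(9x^3 + 18x^2 + 11x + 5).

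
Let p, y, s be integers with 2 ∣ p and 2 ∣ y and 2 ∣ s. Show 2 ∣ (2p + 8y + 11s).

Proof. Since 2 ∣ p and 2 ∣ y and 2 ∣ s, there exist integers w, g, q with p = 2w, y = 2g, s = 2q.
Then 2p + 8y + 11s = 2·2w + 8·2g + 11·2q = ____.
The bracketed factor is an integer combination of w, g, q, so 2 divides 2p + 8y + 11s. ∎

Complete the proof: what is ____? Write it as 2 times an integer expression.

2(8g + 11q + 2w)

Each term has a factor of 2: 2·2w + 8·2g + 11·2q = 2·(8g + 11q + 2w).
Since 8g + 11q + 2w is an integer, 2 ∣ (2p + 8y + 11s).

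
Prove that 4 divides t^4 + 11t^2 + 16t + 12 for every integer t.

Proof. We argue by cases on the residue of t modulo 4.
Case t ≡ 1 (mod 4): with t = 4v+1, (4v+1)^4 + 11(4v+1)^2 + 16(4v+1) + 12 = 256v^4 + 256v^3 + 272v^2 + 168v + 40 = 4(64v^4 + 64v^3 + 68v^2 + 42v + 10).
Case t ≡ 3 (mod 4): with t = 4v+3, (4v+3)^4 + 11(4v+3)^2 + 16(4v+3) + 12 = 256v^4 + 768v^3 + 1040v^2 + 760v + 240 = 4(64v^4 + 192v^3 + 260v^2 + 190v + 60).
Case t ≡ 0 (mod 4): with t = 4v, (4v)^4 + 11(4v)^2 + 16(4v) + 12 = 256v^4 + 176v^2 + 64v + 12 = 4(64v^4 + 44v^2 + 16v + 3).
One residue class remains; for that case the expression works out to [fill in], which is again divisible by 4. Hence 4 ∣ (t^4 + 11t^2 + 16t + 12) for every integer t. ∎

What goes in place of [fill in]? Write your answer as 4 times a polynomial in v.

4(64v^4 + 128v^3 + 140v^2 + 92v + 26)

Only t ≡ 2 (mod 4) is unaccounted for. Put t = 4v+2:
(4v+2)^4 + 11(4v+2)^2 + 16(4v+2) + 12 expands to 256v^4 + 512v^3 + 560v^2 + 368v + 104,
and factoring out 4 leaves 4(64v^4 + 128v^3 + 140v^2 + 92v + 26).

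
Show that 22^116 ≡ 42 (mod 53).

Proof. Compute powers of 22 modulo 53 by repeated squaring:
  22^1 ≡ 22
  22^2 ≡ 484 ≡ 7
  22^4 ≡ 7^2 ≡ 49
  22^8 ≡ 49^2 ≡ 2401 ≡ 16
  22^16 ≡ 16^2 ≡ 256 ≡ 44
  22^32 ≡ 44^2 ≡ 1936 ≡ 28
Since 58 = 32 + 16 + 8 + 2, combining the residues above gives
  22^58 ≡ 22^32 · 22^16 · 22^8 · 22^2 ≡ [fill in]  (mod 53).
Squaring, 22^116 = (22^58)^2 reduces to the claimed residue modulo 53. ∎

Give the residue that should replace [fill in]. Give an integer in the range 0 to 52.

Multiply the listed residues: 28 · 44 · 16 · 7 = 1232 → 19712 → 137984.
Reducing modulo 53: 137984 = 2603·53 + 25, so 22^58 ≡ 25.

25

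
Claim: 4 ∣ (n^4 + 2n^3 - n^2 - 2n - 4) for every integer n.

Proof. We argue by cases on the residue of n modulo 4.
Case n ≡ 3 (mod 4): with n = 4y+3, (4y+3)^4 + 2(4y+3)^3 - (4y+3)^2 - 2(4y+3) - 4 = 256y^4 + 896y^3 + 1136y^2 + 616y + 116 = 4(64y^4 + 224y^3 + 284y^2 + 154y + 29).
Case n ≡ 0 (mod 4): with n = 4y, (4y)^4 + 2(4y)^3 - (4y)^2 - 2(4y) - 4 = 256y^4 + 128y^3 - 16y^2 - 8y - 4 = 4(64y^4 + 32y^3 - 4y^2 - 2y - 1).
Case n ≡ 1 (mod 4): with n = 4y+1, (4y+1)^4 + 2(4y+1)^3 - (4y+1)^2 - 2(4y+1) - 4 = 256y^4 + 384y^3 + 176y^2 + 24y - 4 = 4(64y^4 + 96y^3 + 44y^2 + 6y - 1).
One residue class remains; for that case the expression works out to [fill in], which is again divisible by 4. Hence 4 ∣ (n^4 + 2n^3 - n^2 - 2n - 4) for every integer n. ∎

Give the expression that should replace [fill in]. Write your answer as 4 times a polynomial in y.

4(64y^4 + 160y^3 + 140y^2 + 50y + 5)

The residues treated are {3, 0, 1}, so the missing case is n ≡ 2 (mod 4); write n = 4y+2.
Then (4y+2)^4 + 2(4y+2)^3 - (4y+2)^2 - 2(4y+2) - 4 = 256y^4 + 640y^3 + 560y^2 + 200y + 20 = 4(64y^4 + 160y^3 + 140y^2 + 50y + 5).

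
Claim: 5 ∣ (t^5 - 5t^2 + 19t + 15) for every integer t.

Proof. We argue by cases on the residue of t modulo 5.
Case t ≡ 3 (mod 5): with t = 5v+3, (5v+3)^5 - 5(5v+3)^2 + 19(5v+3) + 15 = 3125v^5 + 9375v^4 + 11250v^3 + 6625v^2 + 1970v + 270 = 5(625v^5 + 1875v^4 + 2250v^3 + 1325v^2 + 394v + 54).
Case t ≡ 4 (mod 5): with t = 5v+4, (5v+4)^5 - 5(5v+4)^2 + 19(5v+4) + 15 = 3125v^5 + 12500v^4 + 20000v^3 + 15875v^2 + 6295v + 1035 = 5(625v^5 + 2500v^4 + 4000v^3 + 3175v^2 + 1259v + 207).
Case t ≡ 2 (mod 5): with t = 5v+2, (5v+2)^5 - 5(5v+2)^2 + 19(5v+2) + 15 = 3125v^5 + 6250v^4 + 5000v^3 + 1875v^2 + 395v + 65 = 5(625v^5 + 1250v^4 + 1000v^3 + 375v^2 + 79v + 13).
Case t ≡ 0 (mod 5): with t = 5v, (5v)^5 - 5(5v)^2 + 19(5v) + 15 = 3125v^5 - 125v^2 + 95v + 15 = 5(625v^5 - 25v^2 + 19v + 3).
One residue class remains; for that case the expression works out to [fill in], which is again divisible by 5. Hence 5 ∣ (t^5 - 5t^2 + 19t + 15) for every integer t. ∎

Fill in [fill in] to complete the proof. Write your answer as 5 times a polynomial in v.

Only t ≡ 1 (mod 5) is unaccounted for. Put t = 5v+1:
(5v+1)^5 - 5(5v+1)^2 + 19(5v+1) + 15 expands to 3125v^5 + 3125v^4 + 1250v^3 + 125v^2 + 70v + 30,
and factoring out 5 leaves 5(625v^5 + 625v^4 + 250v^3 + 25v^2 + 14v + 6).

5(625v^5 + 625v^4 + 250v^3 + 25v^2 + 14v + 6)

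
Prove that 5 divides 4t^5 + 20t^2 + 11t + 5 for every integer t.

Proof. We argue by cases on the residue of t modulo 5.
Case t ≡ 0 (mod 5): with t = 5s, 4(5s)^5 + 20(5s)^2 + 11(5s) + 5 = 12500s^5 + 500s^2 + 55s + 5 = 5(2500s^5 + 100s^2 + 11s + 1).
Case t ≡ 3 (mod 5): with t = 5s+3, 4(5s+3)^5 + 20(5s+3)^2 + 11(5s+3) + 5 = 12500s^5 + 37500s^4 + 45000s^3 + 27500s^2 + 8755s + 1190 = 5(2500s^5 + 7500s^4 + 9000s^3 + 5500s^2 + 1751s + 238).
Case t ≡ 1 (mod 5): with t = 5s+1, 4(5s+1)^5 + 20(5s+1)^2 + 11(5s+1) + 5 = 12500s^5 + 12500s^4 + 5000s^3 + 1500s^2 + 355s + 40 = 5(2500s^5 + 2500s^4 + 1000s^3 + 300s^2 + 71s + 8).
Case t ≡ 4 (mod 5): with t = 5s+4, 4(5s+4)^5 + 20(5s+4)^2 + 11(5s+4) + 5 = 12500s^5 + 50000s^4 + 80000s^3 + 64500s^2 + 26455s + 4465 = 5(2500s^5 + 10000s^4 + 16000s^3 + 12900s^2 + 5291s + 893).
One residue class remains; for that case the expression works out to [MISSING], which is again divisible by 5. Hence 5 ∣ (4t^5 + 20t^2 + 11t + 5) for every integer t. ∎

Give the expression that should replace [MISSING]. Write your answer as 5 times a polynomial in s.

Only t ≡ 2 (mod 5) is unaccounted for. Put t = 5s+2:
4(5s+2)^5 + 20(5s+2)^2 + 11(5s+2) + 5 expands to 12500s^5 + 25000s^4 + 20000s^3 + 8500s^2 + 2055s + 235,
and factoring out 5 leaves 5(2500s^5 + 5000s^4 + 4000s^3 + 1700s^2 + 411s + 47).

5(2500s^5 + 5000s^4 + 4000s^3 + 1700s^2 + 411s + 47)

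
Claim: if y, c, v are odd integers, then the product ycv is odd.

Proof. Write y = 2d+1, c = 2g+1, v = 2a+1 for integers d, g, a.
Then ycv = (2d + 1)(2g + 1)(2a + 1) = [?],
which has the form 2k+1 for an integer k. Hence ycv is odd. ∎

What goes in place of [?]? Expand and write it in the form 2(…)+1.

(2d + 1)(2g + 1)(2a + 1) = 8adg + 4ad + 4ag + 2a + 4dg + 2d + 2g + 1
= 2(4adg + 2ad + 2ag + a + 2dg + d + g) + 1.
Since 4adg + 2ad + 2ag + a + 2dg + d + g is an integer, the product is of the form 2k+1 for an integer k.

2(4adg + 2ad + 2ag + a + 2dg + d + g) + 1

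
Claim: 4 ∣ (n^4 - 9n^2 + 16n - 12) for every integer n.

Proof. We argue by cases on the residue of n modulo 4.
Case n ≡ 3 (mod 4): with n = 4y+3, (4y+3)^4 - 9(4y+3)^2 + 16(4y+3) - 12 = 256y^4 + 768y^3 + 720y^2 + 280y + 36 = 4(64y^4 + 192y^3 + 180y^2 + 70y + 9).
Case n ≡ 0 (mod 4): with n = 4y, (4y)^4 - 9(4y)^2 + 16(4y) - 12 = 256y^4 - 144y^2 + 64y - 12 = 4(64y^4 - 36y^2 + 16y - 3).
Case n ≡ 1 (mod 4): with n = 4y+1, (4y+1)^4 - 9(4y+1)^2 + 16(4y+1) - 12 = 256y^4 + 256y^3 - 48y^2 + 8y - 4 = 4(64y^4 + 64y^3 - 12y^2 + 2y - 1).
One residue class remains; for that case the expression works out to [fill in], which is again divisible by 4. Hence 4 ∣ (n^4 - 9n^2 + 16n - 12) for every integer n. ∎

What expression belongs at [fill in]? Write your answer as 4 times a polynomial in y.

4(64y^4 + 128y^3 + 60y^2 + 12y)

Only n ≡ 2 (mod 4) is unaccounted for. Put n = 4y+2:
(4y+2)^4 - 9(4y+2)^2 + 16(4y+2) - 12 expands to 256y^4 + 512y^3 + 240y^2 + 48y,
and factoring out 4 leaves 4(64y^4 + 128y^3 + 60y^2 + 12y).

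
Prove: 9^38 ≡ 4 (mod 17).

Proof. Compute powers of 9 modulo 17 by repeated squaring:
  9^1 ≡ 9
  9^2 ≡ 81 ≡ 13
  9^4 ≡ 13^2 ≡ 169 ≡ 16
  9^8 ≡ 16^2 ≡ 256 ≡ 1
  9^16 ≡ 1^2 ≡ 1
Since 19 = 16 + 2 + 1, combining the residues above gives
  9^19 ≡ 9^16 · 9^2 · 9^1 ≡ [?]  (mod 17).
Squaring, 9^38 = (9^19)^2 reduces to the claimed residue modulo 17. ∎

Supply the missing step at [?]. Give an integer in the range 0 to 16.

9^16 · 9^2 · 9^1 ≡ 1 · 13 · 9 = 117.
117 mod 17 = 15, so 9^19 ≡ 15 (mod 17).

15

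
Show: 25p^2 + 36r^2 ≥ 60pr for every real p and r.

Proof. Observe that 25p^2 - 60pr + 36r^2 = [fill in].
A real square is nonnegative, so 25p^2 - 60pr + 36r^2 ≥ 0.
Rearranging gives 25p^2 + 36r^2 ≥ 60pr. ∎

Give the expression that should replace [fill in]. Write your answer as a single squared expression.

(5p - 6r)^2

25p^2 - 60pr + 36r^2 is a perfect-square trinomial: the outer terms are (5p)^2 and (6r)^2, and the cross term is -2·5p·6r.
So 25p^2 - 60pr + 36r^2 = (5p - 6r)^2 ≥ 0.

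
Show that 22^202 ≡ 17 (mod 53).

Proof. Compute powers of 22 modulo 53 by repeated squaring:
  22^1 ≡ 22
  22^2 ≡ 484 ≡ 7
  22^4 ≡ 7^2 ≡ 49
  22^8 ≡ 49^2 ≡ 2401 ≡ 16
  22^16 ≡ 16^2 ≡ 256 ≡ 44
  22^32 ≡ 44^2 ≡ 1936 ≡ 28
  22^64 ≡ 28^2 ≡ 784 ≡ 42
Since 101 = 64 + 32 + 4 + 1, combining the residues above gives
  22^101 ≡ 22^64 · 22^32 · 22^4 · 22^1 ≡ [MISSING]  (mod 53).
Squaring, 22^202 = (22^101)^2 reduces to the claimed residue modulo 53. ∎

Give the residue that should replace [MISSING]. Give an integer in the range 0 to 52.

22^64 · 22^32 · 22^4 · 22^1 ≡ 42 · 28 · 49 · 22 = 1267728.
1267728 mod 53 = 21, so 22^101 ≡ 21 (mod 53).

21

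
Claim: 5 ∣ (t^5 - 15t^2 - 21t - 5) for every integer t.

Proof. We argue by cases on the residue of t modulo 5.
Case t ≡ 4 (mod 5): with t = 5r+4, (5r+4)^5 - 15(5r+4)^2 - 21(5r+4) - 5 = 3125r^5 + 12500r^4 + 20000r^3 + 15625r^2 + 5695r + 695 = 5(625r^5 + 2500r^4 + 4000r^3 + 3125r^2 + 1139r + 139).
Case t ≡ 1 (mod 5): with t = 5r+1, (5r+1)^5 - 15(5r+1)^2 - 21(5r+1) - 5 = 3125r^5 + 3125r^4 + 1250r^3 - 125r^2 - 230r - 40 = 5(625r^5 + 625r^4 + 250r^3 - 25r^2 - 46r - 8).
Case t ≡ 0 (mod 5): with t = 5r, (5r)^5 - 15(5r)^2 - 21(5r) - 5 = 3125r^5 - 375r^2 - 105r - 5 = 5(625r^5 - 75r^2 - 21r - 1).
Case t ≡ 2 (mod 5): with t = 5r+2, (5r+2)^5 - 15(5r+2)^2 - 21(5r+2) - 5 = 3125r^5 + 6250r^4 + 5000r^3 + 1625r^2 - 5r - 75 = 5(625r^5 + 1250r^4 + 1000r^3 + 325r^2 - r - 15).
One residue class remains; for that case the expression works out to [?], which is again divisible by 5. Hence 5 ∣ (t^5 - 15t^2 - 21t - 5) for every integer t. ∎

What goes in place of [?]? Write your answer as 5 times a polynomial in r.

5(625r^5 + 1875r^4 + 2250r^3 + 1275r^2 + 294r + 8)

The residues treated are {4, 1, 0, 2}, so the missing case is t ≡ 3 (mod 5); write t = 5r+3.
Then (5r+3)^5 - 15(5r+3)^2 - 21(5r+3) - 5 = 3125r^5 + 9375r^4 + 11250r^3 + 6375r^2 + 1470r + 40 = 5(625r^5 + 1875r^4 + 2250r^3 + 1275r^2 + 294r + 8).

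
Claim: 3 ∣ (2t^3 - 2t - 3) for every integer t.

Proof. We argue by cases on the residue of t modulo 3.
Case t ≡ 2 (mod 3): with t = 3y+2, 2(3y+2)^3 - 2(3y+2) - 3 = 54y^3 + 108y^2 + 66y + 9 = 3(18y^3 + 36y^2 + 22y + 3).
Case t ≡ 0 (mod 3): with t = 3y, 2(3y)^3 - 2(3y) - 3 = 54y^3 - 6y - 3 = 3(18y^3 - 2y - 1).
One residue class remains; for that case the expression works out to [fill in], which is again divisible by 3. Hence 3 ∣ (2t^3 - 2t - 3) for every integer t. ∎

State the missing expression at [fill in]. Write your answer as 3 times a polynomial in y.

3(18y^3 + 18y^2 + 4y - 1)

The residues treated are {2, 0}, so the missing case is t ≡ 1 (mod 3); write t = 3y+1.
Then 2(3y+1)^3 - 2(3y+1) - 3 = 54y^3 + 54y^2 + 12y - 3 = 3(18y^3 + 18y^2 + 4y - 1).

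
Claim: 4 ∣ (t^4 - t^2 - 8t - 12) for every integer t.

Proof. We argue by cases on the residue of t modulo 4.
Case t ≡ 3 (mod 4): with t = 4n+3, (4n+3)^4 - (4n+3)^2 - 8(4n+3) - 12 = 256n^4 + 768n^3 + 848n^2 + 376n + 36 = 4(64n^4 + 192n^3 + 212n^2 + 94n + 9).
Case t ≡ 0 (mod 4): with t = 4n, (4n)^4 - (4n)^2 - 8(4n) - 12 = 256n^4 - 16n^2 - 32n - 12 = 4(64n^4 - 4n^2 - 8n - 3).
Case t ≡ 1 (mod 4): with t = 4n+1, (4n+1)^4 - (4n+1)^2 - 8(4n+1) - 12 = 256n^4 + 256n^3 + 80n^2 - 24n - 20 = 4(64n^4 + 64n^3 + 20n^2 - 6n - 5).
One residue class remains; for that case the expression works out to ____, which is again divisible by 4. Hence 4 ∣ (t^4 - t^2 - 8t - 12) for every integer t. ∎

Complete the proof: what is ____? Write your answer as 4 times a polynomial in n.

4(64n^4 + 128n^3 + 92n^2 + 20n - 4)

Only t ≡ 2 (mod 4) is unaccounted for. Put t = 4n+2:
(4n+2)^4 - (4n+2)^2 - 8(4n+2) - 12 expands to 256n^4 + 512n^3 + 368n^2 + 80n - 16,
and factoring out 4 leaves 4(64n^4 + 128n^3 + 92n^2 + 20n - 4).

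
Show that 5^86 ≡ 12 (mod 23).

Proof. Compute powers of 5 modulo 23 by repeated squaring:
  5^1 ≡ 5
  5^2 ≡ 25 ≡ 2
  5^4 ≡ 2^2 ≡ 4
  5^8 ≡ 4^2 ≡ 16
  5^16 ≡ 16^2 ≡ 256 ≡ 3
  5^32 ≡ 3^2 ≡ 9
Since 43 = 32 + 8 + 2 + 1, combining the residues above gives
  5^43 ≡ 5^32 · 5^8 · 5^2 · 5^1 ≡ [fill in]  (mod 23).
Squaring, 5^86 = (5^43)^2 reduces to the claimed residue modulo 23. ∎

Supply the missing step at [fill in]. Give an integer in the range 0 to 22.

5^32 · 5^8 · 5^2 · 5^1 ≡ 9 · 16 · 2 · 5 = 1440.
1440 mod 23 = 14, so 5^43 ≡ 14 (mod 23).

14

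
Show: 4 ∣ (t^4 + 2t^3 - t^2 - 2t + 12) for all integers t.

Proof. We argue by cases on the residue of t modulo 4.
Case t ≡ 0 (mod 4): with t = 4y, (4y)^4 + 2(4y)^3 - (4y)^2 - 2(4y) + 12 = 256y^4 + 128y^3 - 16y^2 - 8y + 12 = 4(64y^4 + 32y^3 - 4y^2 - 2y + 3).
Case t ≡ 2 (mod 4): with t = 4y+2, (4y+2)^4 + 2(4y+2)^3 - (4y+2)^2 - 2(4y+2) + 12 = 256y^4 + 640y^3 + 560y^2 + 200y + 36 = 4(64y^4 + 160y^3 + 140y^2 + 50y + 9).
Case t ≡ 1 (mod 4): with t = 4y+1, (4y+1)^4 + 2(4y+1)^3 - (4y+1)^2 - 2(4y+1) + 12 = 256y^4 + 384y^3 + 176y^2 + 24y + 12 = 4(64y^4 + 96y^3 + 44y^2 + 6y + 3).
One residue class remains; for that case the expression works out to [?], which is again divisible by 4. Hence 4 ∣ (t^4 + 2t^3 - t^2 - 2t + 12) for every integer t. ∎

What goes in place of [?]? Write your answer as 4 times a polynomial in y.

The residues treated are {0, 2, 1}, so the missing case is t ≡ 3 (mod 4); write t = 4y+3.
Then (4y+3)^4 + 2(4y+3)^3 - (4y+3)^2 - 2(4y+3) + 12 = 256y^4 + 896y^3 + 1136y^2 + 616y + 132 = 4(64y^4 + 224y^3 + 284y^2 + 154y + 33).

4(64y^4 + 224y^3 + 284y^2 + 154y + 33)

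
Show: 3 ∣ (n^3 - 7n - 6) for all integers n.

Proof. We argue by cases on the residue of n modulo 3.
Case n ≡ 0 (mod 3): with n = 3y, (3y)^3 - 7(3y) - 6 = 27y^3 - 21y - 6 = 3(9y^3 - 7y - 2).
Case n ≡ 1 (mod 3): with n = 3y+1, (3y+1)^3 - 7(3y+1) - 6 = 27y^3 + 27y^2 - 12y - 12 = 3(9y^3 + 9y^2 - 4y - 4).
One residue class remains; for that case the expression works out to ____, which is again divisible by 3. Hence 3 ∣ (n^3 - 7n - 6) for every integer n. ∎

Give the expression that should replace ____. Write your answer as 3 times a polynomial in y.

3(9y^3 + 18y^2 + 5y - 4)

Only n ≡ 2 (mod 3) is unaccounted for. Put n = 3y+2:
(3y+2)^3 - 7(3y+2) - 6 expands to 27y^3 + 54y^2 + 15y - 12,
and factoring out 3 leaves 3(9y^3 + 18y^2 + 5y - 4).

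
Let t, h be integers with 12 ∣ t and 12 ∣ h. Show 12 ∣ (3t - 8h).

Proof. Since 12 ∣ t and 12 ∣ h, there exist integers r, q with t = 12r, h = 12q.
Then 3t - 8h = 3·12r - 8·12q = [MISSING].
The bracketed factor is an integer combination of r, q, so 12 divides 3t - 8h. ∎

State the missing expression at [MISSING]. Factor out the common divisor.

12(-8q + 3r)

Pull the common 12 out of every term: 3·12r - 8·12q = 12(-8q + 3r).
-8q + 3r is an integer, which exhibits the divisibility.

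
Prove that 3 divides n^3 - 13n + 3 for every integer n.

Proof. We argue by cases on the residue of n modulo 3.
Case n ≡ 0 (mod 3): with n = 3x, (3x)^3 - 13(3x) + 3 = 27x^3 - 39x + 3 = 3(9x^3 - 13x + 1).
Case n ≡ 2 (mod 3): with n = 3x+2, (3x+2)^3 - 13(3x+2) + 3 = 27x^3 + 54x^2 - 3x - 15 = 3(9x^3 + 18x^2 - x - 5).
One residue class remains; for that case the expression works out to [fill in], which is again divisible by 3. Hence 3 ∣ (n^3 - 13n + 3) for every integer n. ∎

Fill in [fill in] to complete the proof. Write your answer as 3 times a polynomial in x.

3(9x^3 + 9x^2 - 10x - 3)

The residues treated are {0, 2}, so the missing case is n ≡ 1 (mod 3); write n = 3x+1.
Then (3x+1)^3 - 13(3x+1) + 3 = 27x^3 + 27x^2 - 30x - 9 = 3(9x^3 + 9x^2 - 10x - 3).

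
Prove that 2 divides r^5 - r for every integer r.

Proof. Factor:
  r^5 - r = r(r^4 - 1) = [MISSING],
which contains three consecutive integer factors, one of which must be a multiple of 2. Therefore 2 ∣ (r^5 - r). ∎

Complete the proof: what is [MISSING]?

(r - 1)r(r + 1)(r^2 + 1)

r^4 - 1 = (r^2 - 1)(r^2 + 1), and r^2 - 1 = (r-1)(r+1).
So r(r^4 - 1) = (r - 1)r(r + 1)(r^2 + 1).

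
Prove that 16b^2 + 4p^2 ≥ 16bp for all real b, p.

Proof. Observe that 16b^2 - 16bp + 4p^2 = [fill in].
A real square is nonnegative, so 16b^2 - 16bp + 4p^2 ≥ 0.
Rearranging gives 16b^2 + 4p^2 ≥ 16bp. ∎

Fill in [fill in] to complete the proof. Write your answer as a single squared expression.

16b^2 - 16bp + 4p^2 is a perfect-square trinomial: the outer terms are (4b)^2 and (2p)^2, and the cross term is -2·4b·2p.
So 16b^2 - 16bp + 4p^2 = (4b - 2p)^2 ≥ 0.

(4b - 2p)^2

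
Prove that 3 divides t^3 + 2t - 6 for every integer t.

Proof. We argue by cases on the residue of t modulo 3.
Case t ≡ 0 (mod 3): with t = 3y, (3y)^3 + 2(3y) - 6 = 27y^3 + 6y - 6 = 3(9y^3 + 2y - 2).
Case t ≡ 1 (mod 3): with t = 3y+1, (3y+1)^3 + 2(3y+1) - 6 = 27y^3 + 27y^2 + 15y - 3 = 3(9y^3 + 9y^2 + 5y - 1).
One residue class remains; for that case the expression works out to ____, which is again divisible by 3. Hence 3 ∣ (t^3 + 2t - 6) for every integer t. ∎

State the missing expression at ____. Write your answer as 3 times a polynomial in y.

The residues treated are {0, 1}, so the missing case is t ≡ 2 (mod 3); write t = 3y+2.
Then (3y+2)^3 + 2(3y+2) - 6 = 27y^3 + 54y^2 + 42y + 6 = 3(9y^3 + 18y^2 + 14y + 2).

3(9y^3 + 18y^2 + 14y + 2)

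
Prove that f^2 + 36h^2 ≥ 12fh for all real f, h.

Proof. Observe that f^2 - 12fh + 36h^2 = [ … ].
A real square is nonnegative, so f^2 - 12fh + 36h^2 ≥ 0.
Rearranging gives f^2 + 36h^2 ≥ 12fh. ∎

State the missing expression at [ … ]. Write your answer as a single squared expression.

The leading and trailing coefficients are 1^2 and 6^2, and 12 = 2·1·6, so the trinomial is (f - 6h)^2.
Hence f^2 - 12fh + 36h^2 ≥ 0.

(f - 6h)^2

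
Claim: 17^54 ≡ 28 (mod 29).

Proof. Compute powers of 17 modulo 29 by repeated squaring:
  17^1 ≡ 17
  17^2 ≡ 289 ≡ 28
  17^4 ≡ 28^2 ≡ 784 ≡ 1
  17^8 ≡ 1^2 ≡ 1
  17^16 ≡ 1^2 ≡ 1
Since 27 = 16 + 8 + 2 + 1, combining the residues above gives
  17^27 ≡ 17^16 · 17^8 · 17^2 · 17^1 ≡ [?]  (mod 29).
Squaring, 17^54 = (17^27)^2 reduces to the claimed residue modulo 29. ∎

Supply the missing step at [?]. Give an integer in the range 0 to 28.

Multiply the listed residues: 1 · 1 · 28 · 17 = 1 → 28 → 476.
Reducing modulo 29: 476 = 16·29 + 12, so 17^27 ≡ 12.

12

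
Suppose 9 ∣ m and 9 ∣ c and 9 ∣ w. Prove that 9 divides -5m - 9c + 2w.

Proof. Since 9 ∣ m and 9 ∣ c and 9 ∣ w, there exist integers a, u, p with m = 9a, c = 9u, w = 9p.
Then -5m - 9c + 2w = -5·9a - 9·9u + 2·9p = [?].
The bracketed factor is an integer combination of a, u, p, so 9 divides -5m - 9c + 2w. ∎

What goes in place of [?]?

9(-5a + 2p - 9u)

Pull the common 9 out of every term: -5·9a - 9·9u + 2·9p = 9(-5a + 2p - 9u).
-5a + 2p - 9u is an integer, which exhibits the divisibility.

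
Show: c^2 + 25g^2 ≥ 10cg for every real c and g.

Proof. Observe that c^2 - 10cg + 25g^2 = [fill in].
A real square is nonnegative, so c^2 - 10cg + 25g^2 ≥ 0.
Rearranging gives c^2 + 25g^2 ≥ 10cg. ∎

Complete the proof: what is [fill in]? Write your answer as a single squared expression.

(c - 5g)^2

c^2 - 10cg + 25g^2 is a perfect-square trinomial: the outer terms are (c)^2 and (5g)^2, and the cross term is -2·c·5g.
So c^2 - 10cg + 25g^2 = (c - 5g)^2 ≥ 0.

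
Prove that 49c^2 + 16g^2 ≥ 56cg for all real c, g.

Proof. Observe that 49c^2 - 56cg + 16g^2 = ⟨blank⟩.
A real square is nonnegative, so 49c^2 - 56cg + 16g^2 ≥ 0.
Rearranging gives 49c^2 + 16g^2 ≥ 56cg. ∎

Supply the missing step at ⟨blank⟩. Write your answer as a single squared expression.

49c^2 - 56cg + 16g^2 is a perfect-square trinomial: the outer terms are (7c)^2 and (4g)^2, and the cross term is -2·7c·4g.
So 49c^2 - 56cg + 16g^2 = (7c - 4g)^2 ≥ 0.

(7c - 4g)^2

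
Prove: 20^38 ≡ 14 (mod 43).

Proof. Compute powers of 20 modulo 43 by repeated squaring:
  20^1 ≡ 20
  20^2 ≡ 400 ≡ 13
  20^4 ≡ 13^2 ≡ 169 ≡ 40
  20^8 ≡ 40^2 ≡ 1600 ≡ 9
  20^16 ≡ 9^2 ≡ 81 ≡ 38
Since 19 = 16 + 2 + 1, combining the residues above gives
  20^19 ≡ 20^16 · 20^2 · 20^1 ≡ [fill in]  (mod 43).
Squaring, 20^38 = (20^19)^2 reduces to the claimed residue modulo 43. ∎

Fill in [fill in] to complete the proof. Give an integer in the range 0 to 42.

33

20^16 · 20^2 · 20^1 ≡ 38 · 13 · 20 = 9880.
9880 mod 43 = 33, so 20^19 ≡ 33 (mod 43).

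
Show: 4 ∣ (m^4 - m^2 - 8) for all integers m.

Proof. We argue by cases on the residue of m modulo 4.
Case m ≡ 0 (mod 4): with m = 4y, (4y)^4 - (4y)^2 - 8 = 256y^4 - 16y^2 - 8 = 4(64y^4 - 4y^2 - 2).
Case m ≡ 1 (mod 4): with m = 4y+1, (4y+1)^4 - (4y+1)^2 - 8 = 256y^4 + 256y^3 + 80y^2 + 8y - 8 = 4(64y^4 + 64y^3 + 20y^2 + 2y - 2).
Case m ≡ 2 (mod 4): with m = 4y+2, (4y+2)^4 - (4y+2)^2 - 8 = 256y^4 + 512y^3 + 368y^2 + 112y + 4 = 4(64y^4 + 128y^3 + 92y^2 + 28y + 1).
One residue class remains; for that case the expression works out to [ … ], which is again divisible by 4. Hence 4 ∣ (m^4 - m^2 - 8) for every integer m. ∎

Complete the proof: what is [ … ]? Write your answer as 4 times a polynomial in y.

4(64y^4 + 192y^3 + 212y^2 + 102y + 16)

Only m ≡ 3 (mod 4) is unaccounted for. Put m = 4y+3:
(4y+3)^4 - (4y+3)^2 - 8 expands to 256y^4 + 768y^3 + 848y^2 + 408y + 64,
and factoring out 4 leaves 4(64y^4 + 192y^3 + 212y^2 + 102y + 16).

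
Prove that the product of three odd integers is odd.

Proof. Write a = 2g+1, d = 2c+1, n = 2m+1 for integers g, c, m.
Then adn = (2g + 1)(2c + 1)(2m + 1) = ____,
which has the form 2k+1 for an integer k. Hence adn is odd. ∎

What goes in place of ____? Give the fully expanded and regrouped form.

2(4cgm + 2cg + 2cm + c + 2gm + g + m) + 1

(2g + 1)(2c + 1)(2m + 1) = 8cgm + 4cg + 4cm + 2c + 4gm + 2g + 2m + 1
= 2(4cgm + 2cg + 2cm + c + 2gm + g + m) + 1.
Since 4cgm + 2cg + 2cm + c + 2gm + g + m is an integer, the product is of the form 2k+1 for an integer k.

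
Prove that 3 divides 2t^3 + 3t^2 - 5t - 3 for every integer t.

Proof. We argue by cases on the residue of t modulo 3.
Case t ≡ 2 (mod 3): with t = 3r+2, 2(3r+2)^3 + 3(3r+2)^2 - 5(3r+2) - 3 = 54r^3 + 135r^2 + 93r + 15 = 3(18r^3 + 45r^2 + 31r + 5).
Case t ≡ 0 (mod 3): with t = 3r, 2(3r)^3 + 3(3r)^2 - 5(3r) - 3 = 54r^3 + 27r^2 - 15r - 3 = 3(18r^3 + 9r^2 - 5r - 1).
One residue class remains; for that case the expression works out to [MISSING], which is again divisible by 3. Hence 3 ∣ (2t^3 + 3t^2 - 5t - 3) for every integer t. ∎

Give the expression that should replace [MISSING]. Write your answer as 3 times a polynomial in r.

3(18r^3 + 27r^2 + 7r - 1)

The residues treated are {2, 0}, so the missing case is t ≡ 1 (mod 3); write t = 3r+1.
Then 2(3r+1)^3 + 3(3r+1)^2 - 5(3r+1) - 3 = 54r^3 + 81r^2 + 21r - 3 = 3(18r^3 + 27r^2 + 7r - 1).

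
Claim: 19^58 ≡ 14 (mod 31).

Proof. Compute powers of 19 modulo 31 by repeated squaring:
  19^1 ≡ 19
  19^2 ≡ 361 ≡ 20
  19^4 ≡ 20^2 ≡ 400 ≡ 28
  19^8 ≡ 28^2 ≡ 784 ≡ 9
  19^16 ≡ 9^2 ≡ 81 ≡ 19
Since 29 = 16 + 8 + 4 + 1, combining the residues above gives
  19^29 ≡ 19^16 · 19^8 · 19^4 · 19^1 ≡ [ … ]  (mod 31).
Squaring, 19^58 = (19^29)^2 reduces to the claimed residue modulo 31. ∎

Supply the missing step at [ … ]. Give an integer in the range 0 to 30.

Multiply the listed residues: 19 · 9 · 28 · 19 = 171 → 4788 → 90972.
Reducing modulo 31: 90972 = 2934·31 + 18, so 19^29 ≡ 18.

18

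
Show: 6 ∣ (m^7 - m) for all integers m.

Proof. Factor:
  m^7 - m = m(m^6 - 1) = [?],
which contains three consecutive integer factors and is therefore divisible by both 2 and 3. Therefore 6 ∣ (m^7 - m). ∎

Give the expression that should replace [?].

m^6 - 1 = (m^2 - 1)(m^4 + m^2 + 1), and m^2 - 1 = (m-1)(m+1).
So m(m^6 - 1) = (m - 1)m(m + 1)(m^4 + m^2 + 1).

(m - 1)m(m + 1)(m^4 + m^2 + 1)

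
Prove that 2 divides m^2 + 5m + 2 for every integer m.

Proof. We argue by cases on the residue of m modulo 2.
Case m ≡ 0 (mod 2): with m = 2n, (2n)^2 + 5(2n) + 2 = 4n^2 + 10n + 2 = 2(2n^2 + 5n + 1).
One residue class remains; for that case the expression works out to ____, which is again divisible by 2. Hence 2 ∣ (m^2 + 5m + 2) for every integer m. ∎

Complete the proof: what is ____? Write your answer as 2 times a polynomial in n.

The residues treated are {0}, so the missing case is m ≡ 1 (mod 2); write m = 2n+1.
Then (2n+1)^2 + 5(2n+1) + 2 = 4n^2 + 14n + 8 = 2(2n^2 + 7n + 4).

2(2n^2 + 7n + 4)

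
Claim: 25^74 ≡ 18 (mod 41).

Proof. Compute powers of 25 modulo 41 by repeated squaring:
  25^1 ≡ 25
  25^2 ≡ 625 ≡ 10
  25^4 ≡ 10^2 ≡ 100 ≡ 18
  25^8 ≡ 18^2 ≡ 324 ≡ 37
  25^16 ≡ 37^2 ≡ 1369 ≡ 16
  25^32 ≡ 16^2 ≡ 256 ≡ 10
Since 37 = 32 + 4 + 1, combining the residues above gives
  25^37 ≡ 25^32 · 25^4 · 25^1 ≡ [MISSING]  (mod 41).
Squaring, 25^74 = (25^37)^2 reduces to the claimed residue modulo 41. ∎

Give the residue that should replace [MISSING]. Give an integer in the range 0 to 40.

25^32 · 25^4 · 25^1 ≡ 10 · 18 · 25 = 4500.
4500 mod 41 = 31, so 25^37 ≡ 31 (mod 41).

31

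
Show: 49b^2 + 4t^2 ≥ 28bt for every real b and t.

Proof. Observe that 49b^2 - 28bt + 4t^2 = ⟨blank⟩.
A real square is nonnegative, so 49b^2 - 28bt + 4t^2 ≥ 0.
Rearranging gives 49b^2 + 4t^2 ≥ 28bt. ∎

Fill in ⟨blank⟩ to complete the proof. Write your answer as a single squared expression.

49b^2 - 28bt + 4t^2 is a perfect-square trinomial: the outer terms are (7b)^2 and (2t)^2, and the cross term is -2·7b·2t.
So 49b^2 - 28bt + 4t^2 = (7b - 2t)^2 ≥ 0.

(7b - 2t)^2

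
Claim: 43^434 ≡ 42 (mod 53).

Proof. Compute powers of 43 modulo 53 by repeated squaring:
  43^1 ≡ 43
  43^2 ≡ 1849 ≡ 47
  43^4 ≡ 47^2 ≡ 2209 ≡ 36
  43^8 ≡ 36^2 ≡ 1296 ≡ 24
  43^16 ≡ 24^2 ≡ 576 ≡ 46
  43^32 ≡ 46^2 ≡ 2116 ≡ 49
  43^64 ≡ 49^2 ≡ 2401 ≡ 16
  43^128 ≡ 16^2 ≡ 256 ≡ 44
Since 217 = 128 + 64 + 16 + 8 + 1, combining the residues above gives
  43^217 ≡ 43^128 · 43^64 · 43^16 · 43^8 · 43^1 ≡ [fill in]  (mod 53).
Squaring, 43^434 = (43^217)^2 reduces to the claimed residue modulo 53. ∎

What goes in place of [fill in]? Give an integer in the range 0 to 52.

43^128 · 43^64 · 43^16 · 43^8 · 43^1 ≡ 44 · 16 · 46 · 24 · 43 = 33420288.
33420288 mod 53 = 25, so 43^217 ≡ 25 (mod 53).

25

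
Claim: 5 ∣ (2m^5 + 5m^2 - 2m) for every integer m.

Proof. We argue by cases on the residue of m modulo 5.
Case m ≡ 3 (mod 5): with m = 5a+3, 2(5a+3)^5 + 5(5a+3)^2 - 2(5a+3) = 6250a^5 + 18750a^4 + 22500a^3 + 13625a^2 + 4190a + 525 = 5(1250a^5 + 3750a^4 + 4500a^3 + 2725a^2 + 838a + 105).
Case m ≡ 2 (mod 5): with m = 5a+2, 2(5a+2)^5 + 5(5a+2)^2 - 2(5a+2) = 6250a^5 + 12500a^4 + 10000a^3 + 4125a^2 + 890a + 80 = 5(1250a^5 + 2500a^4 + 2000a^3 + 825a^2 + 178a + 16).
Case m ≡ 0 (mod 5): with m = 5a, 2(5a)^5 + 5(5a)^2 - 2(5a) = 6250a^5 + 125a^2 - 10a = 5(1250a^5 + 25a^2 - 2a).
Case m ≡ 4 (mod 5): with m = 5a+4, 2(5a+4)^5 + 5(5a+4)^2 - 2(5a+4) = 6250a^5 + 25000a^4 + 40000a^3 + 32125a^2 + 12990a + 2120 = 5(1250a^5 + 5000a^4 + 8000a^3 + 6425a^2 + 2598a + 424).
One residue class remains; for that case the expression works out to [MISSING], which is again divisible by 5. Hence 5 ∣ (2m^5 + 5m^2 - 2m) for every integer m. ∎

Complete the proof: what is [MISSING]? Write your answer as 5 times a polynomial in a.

Only m ≡ 1 (mod 5) is unaccounted for. Put m = 5a+1:
2(5a+1)^5 + 5(5a+1)^2 - 2(5a+1) expands to 6250a^5 + 6250a^4 + 2500a^3 + 625a^2 + 90a + 5,
and factoring out 5 leaves 5(1250a^5 + 1250a^4 + 500a^3 + 125a^2 + 18a + 1).

5(1250a^5 + 1250a^4 + 500a^3 + 125a^2 + 18a + 1)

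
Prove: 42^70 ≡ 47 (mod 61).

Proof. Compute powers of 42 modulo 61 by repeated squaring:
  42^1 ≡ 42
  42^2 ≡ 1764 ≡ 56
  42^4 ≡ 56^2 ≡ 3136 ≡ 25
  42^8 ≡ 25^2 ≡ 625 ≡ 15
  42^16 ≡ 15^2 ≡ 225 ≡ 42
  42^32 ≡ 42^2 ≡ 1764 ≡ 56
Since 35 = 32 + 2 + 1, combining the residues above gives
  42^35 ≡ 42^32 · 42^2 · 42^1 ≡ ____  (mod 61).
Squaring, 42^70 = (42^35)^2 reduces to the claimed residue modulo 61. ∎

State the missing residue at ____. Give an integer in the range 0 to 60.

42^32 · 42^2 · 42^1 ≡ 56 · 56 · 42 = 131712.
131712 mod 61 = 13, so 42^35 ≡ 13 (mod 61).

13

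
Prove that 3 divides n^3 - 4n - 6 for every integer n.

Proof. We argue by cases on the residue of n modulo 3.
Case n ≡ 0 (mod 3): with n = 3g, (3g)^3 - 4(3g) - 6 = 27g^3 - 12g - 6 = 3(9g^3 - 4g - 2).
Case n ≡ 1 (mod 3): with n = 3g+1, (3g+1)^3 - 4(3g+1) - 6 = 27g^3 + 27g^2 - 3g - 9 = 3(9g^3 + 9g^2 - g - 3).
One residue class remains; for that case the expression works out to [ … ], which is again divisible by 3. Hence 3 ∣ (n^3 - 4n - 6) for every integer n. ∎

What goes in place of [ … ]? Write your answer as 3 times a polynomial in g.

3(9g^3 + 18g^2 + 8g - 2)

Only n ≡ 2 (mod 3) is unaccounted for. Put n = 3g+2:
(3g+2)^3 - 4(3g+2) - 6 expands to 27g^3 + 54g^2 + 24g - 6,
and factoring out 3 leaves 3(9g^3 + 18g^2 + 8g - 2).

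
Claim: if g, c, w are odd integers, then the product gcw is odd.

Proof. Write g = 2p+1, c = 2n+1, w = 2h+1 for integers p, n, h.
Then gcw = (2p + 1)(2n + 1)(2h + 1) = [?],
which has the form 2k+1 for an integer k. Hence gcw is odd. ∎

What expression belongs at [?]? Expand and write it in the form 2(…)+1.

2(4hnp + 2hn + 2hp + h + 2np + n + p) + 1

(2p + 1)(2n + 1)(2h + 1) = 8hnp + 4hn + 4hp + 2h + 4np + 2n + 2p + 1
= 2(4hnp + 2hn + 2hp + h + 2np + n + p) + 1.
Since 4hnp + 2hn + 2hp + h + 2np + n + p is an integer, the product is of the form 2k+1 for an integer k.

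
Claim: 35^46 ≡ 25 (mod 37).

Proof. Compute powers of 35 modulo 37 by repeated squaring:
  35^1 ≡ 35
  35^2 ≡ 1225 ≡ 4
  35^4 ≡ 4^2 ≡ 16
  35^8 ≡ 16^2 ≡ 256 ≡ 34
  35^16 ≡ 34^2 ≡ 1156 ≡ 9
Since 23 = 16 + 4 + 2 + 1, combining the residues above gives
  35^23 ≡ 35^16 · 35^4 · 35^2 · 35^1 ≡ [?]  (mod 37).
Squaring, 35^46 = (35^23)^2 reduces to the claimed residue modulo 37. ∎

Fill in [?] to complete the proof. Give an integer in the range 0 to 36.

32

Multiply the listed residues: 9 · 16 · 4 · 35 = 144 → 576 → 20160.
Reducing modulo 37: 20160 = 544·37 + 32, so 35^23 ≡ 32.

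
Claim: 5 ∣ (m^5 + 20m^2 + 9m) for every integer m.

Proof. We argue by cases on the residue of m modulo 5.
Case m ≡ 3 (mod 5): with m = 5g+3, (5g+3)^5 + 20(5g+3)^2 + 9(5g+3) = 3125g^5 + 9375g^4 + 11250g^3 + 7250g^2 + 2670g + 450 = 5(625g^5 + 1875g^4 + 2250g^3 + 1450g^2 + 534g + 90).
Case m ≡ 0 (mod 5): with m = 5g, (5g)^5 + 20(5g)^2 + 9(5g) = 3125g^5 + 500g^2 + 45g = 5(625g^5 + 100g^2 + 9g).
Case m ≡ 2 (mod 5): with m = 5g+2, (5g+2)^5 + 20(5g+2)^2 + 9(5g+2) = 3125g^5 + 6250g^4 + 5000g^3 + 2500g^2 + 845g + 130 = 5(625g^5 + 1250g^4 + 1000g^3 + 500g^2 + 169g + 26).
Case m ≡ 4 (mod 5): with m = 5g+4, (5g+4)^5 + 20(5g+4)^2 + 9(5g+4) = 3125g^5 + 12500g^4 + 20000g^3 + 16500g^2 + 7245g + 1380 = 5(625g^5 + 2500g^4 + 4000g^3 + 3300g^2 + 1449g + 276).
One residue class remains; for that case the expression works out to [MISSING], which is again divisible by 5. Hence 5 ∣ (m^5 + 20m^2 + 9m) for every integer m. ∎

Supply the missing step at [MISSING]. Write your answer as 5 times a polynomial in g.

5(625g^5 + 625g^4 + 250g^3 + 150g^2 + 54g + 6)

The residues treated are {3, 0, 2, 4}, so the missing case is m ≡ 1 (mod 5); write m = 5g+1.
Then (5g+1)^5 + 20(5g+1)^2 + 9(5g+1) = 3125g^5 + 3125g^4 + 1250g^3 + 750g^2 + 270g + 30 = 5(625g^5 + 625g^4 + 250g^3 + 150g^2 + 54g + 6).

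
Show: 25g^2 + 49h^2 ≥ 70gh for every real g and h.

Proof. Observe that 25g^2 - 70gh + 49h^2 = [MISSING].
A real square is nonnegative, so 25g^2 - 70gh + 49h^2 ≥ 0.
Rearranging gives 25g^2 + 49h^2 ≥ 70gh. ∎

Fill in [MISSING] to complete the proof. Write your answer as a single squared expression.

The leading and trailing coefficients are 5^2 and 7^2, and 70 = 2·5·7, so the trinomial is (5g - 7h)^2.
Hence 25g^2 - 70gh + 49h^2 ≥ 0.

(5g - 7h)^2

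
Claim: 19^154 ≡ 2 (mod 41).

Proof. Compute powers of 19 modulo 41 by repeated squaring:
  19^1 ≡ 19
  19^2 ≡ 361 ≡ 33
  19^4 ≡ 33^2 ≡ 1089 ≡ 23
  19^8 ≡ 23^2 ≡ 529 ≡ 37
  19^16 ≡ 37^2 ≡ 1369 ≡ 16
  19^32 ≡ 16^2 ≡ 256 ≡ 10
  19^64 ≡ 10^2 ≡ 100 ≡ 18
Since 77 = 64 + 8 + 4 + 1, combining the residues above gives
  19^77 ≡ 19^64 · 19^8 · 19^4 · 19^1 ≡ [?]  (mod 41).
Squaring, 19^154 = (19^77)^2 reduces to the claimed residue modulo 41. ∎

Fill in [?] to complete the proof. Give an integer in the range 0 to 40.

24

19^64 · 19^8 · 19^4 · 19^1 ≡ 18 · 37 · 23 · 19 = 291042.
291042 mod 41 = 24, so 19^77 ≡ 24 (mod 41).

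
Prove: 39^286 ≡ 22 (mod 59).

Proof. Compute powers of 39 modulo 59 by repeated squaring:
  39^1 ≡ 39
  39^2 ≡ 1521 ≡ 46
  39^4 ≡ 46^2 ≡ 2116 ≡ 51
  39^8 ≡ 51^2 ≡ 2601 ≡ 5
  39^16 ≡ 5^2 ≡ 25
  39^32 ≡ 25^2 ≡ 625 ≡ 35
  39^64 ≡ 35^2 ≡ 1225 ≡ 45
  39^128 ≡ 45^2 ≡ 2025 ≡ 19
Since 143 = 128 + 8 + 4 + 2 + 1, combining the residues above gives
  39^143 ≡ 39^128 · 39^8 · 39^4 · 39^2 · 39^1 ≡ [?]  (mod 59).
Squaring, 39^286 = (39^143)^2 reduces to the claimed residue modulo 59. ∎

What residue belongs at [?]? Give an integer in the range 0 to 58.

50

39^128 · 39^8 · 39^4 · 39^2 · 39^1 ≡ 19 · 5 · 51 · 46 · 39 = 8691930.
8691930 mod 59 = 50, so 39^143 ≡ 50 (mod 59).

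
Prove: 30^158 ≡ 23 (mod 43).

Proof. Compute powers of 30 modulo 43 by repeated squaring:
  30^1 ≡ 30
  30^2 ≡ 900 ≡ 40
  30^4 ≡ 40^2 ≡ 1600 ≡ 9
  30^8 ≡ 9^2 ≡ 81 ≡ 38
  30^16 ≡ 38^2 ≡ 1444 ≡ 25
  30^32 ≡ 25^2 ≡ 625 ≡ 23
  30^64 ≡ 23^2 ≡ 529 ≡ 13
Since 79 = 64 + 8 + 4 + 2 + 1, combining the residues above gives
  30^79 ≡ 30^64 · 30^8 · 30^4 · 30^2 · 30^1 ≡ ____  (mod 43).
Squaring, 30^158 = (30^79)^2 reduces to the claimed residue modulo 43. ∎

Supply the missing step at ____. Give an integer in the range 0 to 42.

18

30^64 · 30^8 · 30^4 · 30^2 · 30^1 ≡ 13 · 38 · 9 · 40 · 30 = 5335200.
5335200 mod 43 = 18, so 30^79 ≡ 18 (mod 43).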